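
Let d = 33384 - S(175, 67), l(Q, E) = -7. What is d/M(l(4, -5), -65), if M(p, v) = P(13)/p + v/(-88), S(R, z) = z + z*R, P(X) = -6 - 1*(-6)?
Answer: 1900096/65 ≈ 29232.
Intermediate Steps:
P(X) = 0 (P(X) = -6 + 6 = 0)
S(R, z) = z + R*z
d = 21592 (d = 33384 - 67*(1 + 175) = 33384 - 67*176 = 33384 - 1*11792 = 33384 - 11792 = 21592)
M(p, v) = -v/88 (M(p, v) = 0/p + v/(-88) = 0 + v*(-1/88) = 0 - v/88 = -v/88)
d/M(l(4, -5), -65) = 21592/((-1/88*(-65))) = 21592/(65/88) = 21592*(88/65) = 1900096/65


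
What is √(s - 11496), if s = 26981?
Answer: √15485 ≈ 124.44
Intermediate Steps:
√(s - 11496) = √(26981 - 11496) = √15485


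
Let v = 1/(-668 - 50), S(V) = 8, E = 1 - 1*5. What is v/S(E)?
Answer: -1/5744 ≈ -0.00017409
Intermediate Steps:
E = -4 (E = 1 - 5 = -4)
v = -1/718 (v = 1/(-718) = -1/718 ≈ -0.0013928)
v/S(E) = -1/718/8 = -1/718*⅛ = -1/5744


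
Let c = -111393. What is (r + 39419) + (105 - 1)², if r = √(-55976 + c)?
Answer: 50235 + I*√167369 ≈ 50235.0 + 409.11*I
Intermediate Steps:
r = I*√167369 (r = √(-55976 - 111393) = √(-167369) = I*√167369 ≈ 409.11*I)
(r + 39419) + (105 - 1)² = (I*√167369 + 39419) + (105 - 1)² = (39419 + I*√167369) + 104² = (39419 + I*√167369) + 10816 = 50235 + I*√167369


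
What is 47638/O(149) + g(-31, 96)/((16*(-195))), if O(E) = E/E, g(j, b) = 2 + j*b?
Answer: 74316767/1560 ≈ 47639.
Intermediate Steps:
g(j, b) = 2 + b*j
O(E) = 1
47638/O(149) + g(-31, 96)/((16*(-195))) = 47638/1 + (2 + 96*(-31))/((16*(-195))) = 47638*1 + (2 - 2976)/(-3120) = 47638 - 2974*(-1/3120) = 47638 + 1487/1560 = 74316767/1560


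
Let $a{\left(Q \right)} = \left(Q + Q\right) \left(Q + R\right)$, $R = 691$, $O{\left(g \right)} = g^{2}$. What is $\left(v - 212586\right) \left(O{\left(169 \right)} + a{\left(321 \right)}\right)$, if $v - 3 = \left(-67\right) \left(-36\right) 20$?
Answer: $-111468104895$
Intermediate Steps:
$v = 48243$ ($v = 3 + \left(-67\right) \left(-36\right) 20 = 3 + 2412 \cdot 20 = 3 + 48240 = 48243$)
$a{\left(Q \right)} = 2 Q \left(691 + Q\right)$ ($a{\left(Q \right)} = \left(Q + Q\right) \left(Q + 691\right) = 2 Q \left(691 + Q\right)$)
$\left(v - 212586\right) \left(O{\left(169 \right)} + a{\left(321 \right)}\right) = \left(48243 - 212586\right) \left(169^{2} + 2 \cdot 321 \left(691 + 321\right)\right) = - 164343 \left(28561 + 2 \cdot 321 \cdot 1012\right) = - 164343 \left(28561 + 649704\right) = \left(-164343\right) 678265 = -111468104895$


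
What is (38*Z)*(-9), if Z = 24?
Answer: -8208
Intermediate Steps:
(38*Z)*(-9) = (38*24)*(-9) = 912*(-9) = -8208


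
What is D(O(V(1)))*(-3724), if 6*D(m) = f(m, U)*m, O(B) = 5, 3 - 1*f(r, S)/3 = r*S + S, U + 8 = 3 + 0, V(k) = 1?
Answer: -307230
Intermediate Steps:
U = -5 (U = -8 + (3 + 0) = -8 + 3 = -5)
f(r, S) = 9 - 3*S - 3*S*r (f(r, S) = 9 - 3*(r*S + S) = 9 - 3*(S*r + S) = 9 - 3*(S + S*r) = 9 + (-3*S - 3*S*r) = 9 - 3*S - 3*S*r)
D(m) = m*(24 + 15*m)/6 (D(m) = ((9 - 3*(-5) - 3*(-5)*m)*m)/6 = ((9 + 15 + 15*m)*m)/6 = ((24 + 15*m)*m)/6 = (m*(24 + 15*m))/6 = m*(24 + 15*m)/6)
D(O(V(1)))*(-3724) = ((½)*5*(8 + 5*5))*(-3724) = ((½)*5*(8 + 25))*(-3724) = ((½)*5*33)*(-3724) = (165/2)*(-3724) = -307230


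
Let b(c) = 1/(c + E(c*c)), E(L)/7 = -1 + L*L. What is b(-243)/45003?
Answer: 1/1098410297536671 ≈ 9.1041e-16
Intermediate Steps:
E(L) = -7 + 7*L**2 (E(L) = 7*(-1 + L*L) = 7*(-1 + L**2) = -7 + 7*L**2)
b(c) = 1/(-7 + c + 7*c**4) (b(c) = 1/(c + (-7 + 7*(c*c)**2)) = 1/(c + (-7 + 7*(c**2)**2)) = 1/(c + (-7 + 7*c**4)) = 1/(-7 + c + 7*c**4))
b(-243)/45003 = 1/(-7 - 243 + 7*(-243)**4*45003) = (1/45003)/(-7 - 243 + 7*3486784401) = (1/45003)/(-7 - 243 + 24407490807) = (1/45003)/24407490557 = (1/24407490557)*(1/45003) = 1/1098410297536671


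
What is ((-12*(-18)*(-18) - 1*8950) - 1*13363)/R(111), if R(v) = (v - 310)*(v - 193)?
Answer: -26201/16318 ≈ -1.6056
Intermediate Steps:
R(v) = (-310 + v)*(-193 + v)
((-12*(-18)*(-18) - 1*8950) - 1*13363)/R(111) = ((-12*(-18)*(-18) - 1*8950) - 1*13363)/(59830 + 111² - 503*111) = ((216*(-18) - 8950) - 13363)/(59830 + 12321 - 55833) = ((-3888 - 8950) - 13363)/16318 = (-12838 - 13363)*(1/16318) = -26201*1/16318 = -26201/16318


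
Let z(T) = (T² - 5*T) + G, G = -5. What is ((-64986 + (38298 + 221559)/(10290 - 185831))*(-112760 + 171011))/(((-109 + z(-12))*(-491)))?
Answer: 73836166911337/861906310 ≈ 85666.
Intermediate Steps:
z(T) = -5 + T² - 5*T (z(T) = (T² - 5*T) - 5 = -5 + T² - 5*T)
((-64986 + (38298 + 221559)/(10290 - 185831))*(-112760 + 171011))/(((-109 + z(-12))*(-491))) = ((-64986 + (38298 + 221559)/(10290 - 185831))*(-112760 + 171011))/(((-109 + (-5 + (-12)² - 5*(-12)))*(-491))) = ((-64986 + 259857/(-175541))*58251)/(((-109 + (-5 + 144 + 60))*(-491))) = ((-64986 + 259857*(-1/175541))*58251)/(((-109 + 199)*(-491))) = ((-64986 - 259857/175541)*58251)/((90*(-491))) = -11407967283/175541*58251/(-44190) = -664525502202033/175541*(-1/44190) = 73836166911337/861906310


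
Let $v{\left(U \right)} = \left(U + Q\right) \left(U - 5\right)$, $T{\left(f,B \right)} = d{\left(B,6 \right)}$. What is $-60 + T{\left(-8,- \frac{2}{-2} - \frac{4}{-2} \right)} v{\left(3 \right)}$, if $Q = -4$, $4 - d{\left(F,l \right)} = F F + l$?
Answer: $-82$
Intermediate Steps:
$d{\left(F,l \right)} = 4 - l - F^{2}$ ($d{\left(F,l \right)} = 4 - \left(F F + l\right) = 4 - \left(F^{2} + l\right) = 4 - \left(l + F^{2}\right) = 4 - l - F^{2}$)
$T{\left(f,B \right)} = -2 - B^{2}$ ($T{\left(f,B \right)} = 4 - 6 - B^{2} = -2 - B^{2}$)
$v{\left(U \right)} = \left(-5 + U\right) \left(-4 + U\right)$ ($v{\left(U \right)} = \left(U - 4\right) \left(U - 5\right) = \left(-4 + U\right) \left(-5 + U\right) = \left(-5 + U\right) \left(-4 + U\right)$)
$-60 + T{\left(-8,- \frac{2}{-2} - \frac{4}{-2} \right)} v{\left(3 \right)} = -60 + \left(-2 - \left(- \frac{2}{-2} - \frac{4}{-2}\right)^{2}\right) \left(20 + 3^{2} - 27\right) = -60 + \left(-2 - \left(\left(-2\right) \left(- \frac{1}{2}\right) - -2\right)^{2}\right) \left(20 + 9 - 27\right) = -60 + \left(-2 - \left(1 + 2\right)^{2}\right) 2 = -60 + \left(-2 - 3^{2}\right) 2 = -60 + \left(-2 - 9\right) 2 = -60 - 22 = -82$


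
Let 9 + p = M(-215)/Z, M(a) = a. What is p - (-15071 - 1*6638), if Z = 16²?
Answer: 5554985/256 ≈ 21699.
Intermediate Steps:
Z = 256
p = -2519/256 (p = -9 - 215/256 = -2519/256 ≈ -9.8398)
p - (-15071 - 1*6638) = -2519/256 - (-15071 - 1*6638) = -2519/256 - (-15071 - 6638) = -2519/256 - 1*(-21709) = -2519/256 + 21709 = 5554985/256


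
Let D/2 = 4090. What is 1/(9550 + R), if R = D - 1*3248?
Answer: 1/14482 ≈ 6.9051e-5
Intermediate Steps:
D = 8180 (D = 2*4090 = 8180)
R = 4932 (R = 8180 - 1*3248 = 8180 - 3248 = 4932)
1/(9550 + R) = 1/(9550 + 4932) = 1/14482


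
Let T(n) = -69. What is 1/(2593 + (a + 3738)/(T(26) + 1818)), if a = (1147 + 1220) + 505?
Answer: 1749/4541767 ≈ 0.00038509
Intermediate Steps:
a = 2872 (a = 2367 + 505 = 2872)
1/(2593 + (a + 3738)/(T(26) + 1818)) = 1/(2593 + (2872 + 3738)/(-69 + 1818)) = 1/(2593 + 6610/1749) = 1/(4541767/1749) = 1749/4541767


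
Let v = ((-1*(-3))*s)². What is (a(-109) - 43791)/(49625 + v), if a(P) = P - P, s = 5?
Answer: -43791/49850 ≈ -0.87846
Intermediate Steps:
a(P) = 0
v = 225 (v = (-1*(-3)*5)² = (3*5)² = 15² = 225)
(a(-109) - 43791)/(49625 + v) = (0 - 43791)/(49625 + 225) = -43791/49850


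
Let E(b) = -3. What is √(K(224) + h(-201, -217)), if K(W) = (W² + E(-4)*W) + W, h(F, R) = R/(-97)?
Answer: √467911801/97 ≈ 223.00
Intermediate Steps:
h(F, R) = -R/97 (h(F, R) = R*(-1/97) = -R/97)
K(W) = W² - 2*W (K(W) = (W² - 3*W) + W = W² - 2*W)
√(K(224) + h(-201, -217)) = √(224*(-2 + 224) - 1/97*(-217)) = √(224*222 + 217/97) = √(49728 + 217/97) = √(4823833/97) = √467911801/97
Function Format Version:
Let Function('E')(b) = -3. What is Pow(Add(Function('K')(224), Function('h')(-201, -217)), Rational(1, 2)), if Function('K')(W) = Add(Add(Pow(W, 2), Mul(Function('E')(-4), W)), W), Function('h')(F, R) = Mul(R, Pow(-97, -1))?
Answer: Mul(Rational(1, 97), Pow(467911801, Rational(1, 2))) ≈ 223.00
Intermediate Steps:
Function('h')(F, R) = Mul(Rational(-1, 97), R) (Function('h')(F, R) = Mul(R, Rational(-1, 97)) = Mul(Rational(-1, 97), R))
Function('K')(W) = Add(Pow(W, 2), Mul(-2, W)) (Function('K')(W) = Add(Add(Pow(W, 2), Mul(-3, W)), W) = Add(Pow(W, 2), Mul(-2, W)))
Pow(Add(Function('K')(224), Function('h')(-201, -217)), Rational(1, 2)) = Pow(Add(Mul(224, Add(-2, 224)), Mul(Rational(-1, 97), -217)), Rational(1, 2)) = Pow(Add(Mul(224, 222), Rational(217, 97)), Rational(1, 2)) = Pow(Add(49728, Rational(217, 97)), Rational(1, 2)) = Pow(Rational(4823833, 97), Rational(1, 2)) = Mul(Rational(1, 97), Pow(467911801, Rational(1, 2)))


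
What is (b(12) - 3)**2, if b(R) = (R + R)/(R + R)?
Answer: 4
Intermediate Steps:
b(R) = 1 (b(R) = (2*R)/((2*R)) = (2*R)*(1/(2*R)) = 1)
(b(12) - 3)**2 = (1 - 3)**2 = (-2)**2 = 4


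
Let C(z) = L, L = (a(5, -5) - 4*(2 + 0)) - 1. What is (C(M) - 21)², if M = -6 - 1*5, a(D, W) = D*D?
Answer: 25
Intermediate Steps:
a(D, W) = D²
M = -11 (M = -6 - 5 = -11)
L = 16 (L = (5² - 4*(2 + 0)) - 1 = (25 - 4*2) - 1 = (25 - 8) - 1 = 17 - 1 = 16)
C(z) = 16
(C(M) - 21)² = (16 - 21)² = (-5)² = 25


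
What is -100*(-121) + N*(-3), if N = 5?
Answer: 12085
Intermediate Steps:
-100*(-121) + N*(-3) = -100*(-121) + 5*(-3) = 12100 - 15 = 12085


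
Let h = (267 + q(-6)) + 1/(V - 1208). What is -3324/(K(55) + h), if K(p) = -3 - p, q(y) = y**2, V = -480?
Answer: -1870304/137853 ≈ -13.567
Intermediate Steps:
h = 511463/1688 (h = (267 + (-6)**2) + 1/(-480 - 1208) = (267 + 36) + 1/(-1688) = 303 - 1/1688 = 511463/1688 ≈ 303.00)
-3324/(K(55) + h) = -3324/((-3 - 1*55) + 511463/1688) = -3324/((-3 - 55) + 511463/1688) = -3324/(-58 + 511463/1688) = -3324/413559/1688 = -3324*1688/413559 = -1870304/137853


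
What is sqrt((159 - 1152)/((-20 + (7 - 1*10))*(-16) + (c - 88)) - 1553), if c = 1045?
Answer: I*sqrt(109112054)/265 ≈ 39.418*I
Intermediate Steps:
sqrt((159 - 1152)/((-20 + (7 - 1*10))*(-16) + (c - 88)) - 1553) = sqrt((159 - 1152)/((-20 + (7 - 1*10))*(-16) + (1045 - 88)) - 1553) = sqrt(-993/((-20 + (7 - 10))*(-16) + 957) - 1553) = sqrt(-993/((-20 - 3)*(-16) + 957) - 1553) = sqrt(-993/(-23*(-16) + 957) - 1553) = sqrt(-993/(368 + 957) - 1553) = sqrt(-993/1325 - 1553) = sqrt(-2058718/1325) = I*sqrt(109112054)/265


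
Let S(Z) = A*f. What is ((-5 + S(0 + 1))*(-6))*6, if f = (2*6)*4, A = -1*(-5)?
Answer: -8460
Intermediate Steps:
A = 5
f = 48 (f = 12*4 = 48)
S(Z) = 240 (S(Z) = 5*48 = 240)
((-5 + S(0 + 1))*(-6))*6 = ((-5 + 240)*(-6))*6 = (235*(-6))*6 = -1410*6 = -8460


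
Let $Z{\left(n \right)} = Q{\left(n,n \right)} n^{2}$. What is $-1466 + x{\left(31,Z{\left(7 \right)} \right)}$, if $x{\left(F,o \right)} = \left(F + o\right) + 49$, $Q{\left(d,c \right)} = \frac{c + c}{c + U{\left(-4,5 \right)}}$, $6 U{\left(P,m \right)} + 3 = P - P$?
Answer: $- \frac{16646}{13} \approx -1280.5$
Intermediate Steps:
$U{\left(P,m \right)} = - \frac{1}{2}$ ($U{\left(P,m \right)} = - \frac{1}{2} + \frac{P - P}{6} = - \frac{1}{2} + \frac{1}{6} \cdot 0 = - \frac{1}{2} + 0 = - \frac{1}{2}$)
$Q{\left(d,c \right)} = \frac{2 c}{- \frac{1}{2} + c}$ ($Q{\left(d,c \right)} = \frac{c + c}{c - \frac{1}{2}} = \frac{2 c}{- \frac{1}{2} + c}$)
$Z{\left(n \right)} = \frac{4 n^{3}}{-1 + 2 n}$ ($Z{\left(n \right)} = \frac{4 n}{-1 + 2 n} n^{2} = \frac{4 n^{3}}{-1 + 2 n}$)
$x{\left(F,o \right)} = 49 + F + o$
$-1466 + x{\left(31,Z{\left(7 \right)} \right)} = -1466 + \left(49 + 31 + \frac{4 \cdot 7^{3}}{-1 + 2 \cdot 7}\right) = -1466 + \left(49 + 31 + 4 \cdot 343 \frac{1}{-1 + 14}\right) = -1466 + \left(49 + 31 + 4 \cdot 343 \cdot \frac{1}{13}\right) = -1466 + \left(49 + 31 + \frac{1372}{13}\right) = -1466 + \frac{2412}{13} = - \frac{16646}{13}$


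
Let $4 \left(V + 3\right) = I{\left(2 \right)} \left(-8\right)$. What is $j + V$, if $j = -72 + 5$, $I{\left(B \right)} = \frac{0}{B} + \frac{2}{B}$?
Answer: $-72$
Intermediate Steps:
$I{\left(B \right)} = \frac{2}{B}$ ($I{\left(B \right)} = 0 + \frac{2}{B} = \frac{2}{B}$)
$V = -5$ ($V = -3 + \frac{\frac{2}{2} \left(-8\right)}{4} = -3 + \frac{2 \cdot \frac{1}{2} \left(-8\right)}{4} = -3 + \frac{1 \left(-8\right)}{4} = -3 + \frac{1}{4} \left(-8\right) = -3 - 2 = -5$)
$j = -67$
$j + V = -67 - 5 = -72$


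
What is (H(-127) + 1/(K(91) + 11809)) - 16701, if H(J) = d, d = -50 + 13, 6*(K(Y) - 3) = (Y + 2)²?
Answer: -443674164/26507 ≈ -16738.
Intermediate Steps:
K(Y) = 3 + (2 + Y)²/6 (K(Y) = 3 + (Y + 2)²/6 = 3 + (2 + Y)²/6)
d = -37
H(J) = -37
(H(-127) + 1/(K(91) + 11809)) - 16701 = (-37 + 1/((3 + (2 + 91)²/6) + 11809)) - 16701 = (-37 + 1/((3 + (⅙)*93²) + 11809)) - 16701 = (-37 + 1/((3 + (⅙)*8649) + 11809)) - 16701 = (-37 + 1/((3 + 2883/2) + 11809)) - 16701 = (-37 + 1/(2889/2 + 11809)) - 16701 = (-37 + 1/(26507/2)) - 16701 = (-37 + 2/26507) - 16701 = -980757/26507 - 16701 = -443674164/26507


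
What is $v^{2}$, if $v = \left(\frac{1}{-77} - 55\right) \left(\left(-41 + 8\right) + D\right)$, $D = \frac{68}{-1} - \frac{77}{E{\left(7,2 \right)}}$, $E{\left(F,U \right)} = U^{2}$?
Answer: $\frac{259466965641}{5929} \approx 4.3762 \cdot 10^{7}$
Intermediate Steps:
$D = - \frac{349}{4}$ ($D = \frac{68}{-1} - \frac{77}{2^{2}} = 68 \left(-1\right) - \frac{77}{4} = -68 - \frac{77}{4} = - \frac{349}{4} \approx -87.25$)
$v = \frac{509379}{77}$ ($v = \left(\frac{1}{-77} - 55\right) \left(\left(-41 + 8\right) - \frac{349}{4}\right) = \left(- \frac{1}{77} - 55\right) \left(-33 - \frac{349}{4}\right) = \left(- \frac{4236}{77}\right) \left(- \frac{481}{4}\right) = \frac{509379}{77} \approx 6615.3$)
$v^{2} = \left(\frac{509379}{77}\right)^{2} = \frac{259466965641}{5929}$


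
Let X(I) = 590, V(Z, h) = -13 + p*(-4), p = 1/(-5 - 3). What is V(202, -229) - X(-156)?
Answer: -1205/2 ≈ -602.50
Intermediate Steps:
p = -1/8 (p = 1/(-8) = -1/8 ≈ -0.12500)
V(Z, h) = -25/2 (V(Z, h) = -13 - 1/8*(-4) = -13 + 1/2 = -25/2)
V(202, -229) - X(-156) = -25/2 - 1*590 = -25/2 - 590 = -1205/2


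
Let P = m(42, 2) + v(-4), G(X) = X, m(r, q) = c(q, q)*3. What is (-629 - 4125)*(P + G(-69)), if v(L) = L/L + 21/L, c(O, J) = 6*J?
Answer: 354173/2 ≈ 1.7709e+5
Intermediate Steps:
m(r, q) = 18*q (m(r, q) = (6*q)*3 = 18*q)
v(L) = 1 + 21/L
P = 127/4 (P = 18*2 + (21 - 4)/(-4) = 36 - ¼*17 = 36 - 17/4 = 127/4 ≈ 31.750)
(-629 - 4125)*(P + G(-69)) = (-629 - 4125)*(127/4 - 69) = -4754*(-149/4) = 354173/2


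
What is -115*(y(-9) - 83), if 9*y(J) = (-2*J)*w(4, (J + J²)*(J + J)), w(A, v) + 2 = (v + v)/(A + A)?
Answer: 84525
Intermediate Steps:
w(A, v) = -2 + v/A (w(A, v) = -2 + (v + v)/(A + A) = -2 + (2*v)/((2*A)) = -2 + (2*v)*(1/(2*A)) = -2 + v/A)
y(J) = -2*J*(-2 + J*(J + J²)/2)/9 (y(J) = ((-2*J)*(-2 + ((J + J²)*(J + J))/4))/9 = ((-2*J)*(-2 + ((J + J²)*(2*J))*(¼)))/9 = ((-2*J)*(-2 + (2*J*(J + J²))*(¼)))/9 = ((-2*J)*(-2 + J*(J + J²)/2))/9 = (-2*J*(-2 + J*(J + J²)/2))/9 = -2*J*(-2 + J*(J + J²)/2)/9)
-115*(y(-9) - 83) = -115*((⅑)*(-9)*(4 - 1*(-9)² - 1*(-9)³) - 83) = -115*((⅑)*(-9)*(4 - 1*81 - 1*(-729)) - 83) = -115*((⅑)*(-9)*(4 - 81 + 729) - 83) = -115*((⅑)*(-9)*652 - 83) = -115*(-652 - 83) = -115*(-735) = 84525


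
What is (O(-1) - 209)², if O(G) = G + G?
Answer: 44521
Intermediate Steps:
O(G) = 2*G
(O(-1) - 209)² = (2*(-1) - 209)² = (-2 - 209)² = (-211)² = 44521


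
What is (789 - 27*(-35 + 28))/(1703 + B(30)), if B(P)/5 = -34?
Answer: 326/511 ≈ 0.63796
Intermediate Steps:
B(P) = -170 (B(P) = 5*(-34) = -170)
(789 - 27*(-35 + 28))/(1703 + B(30)) = (789 - 27*(-35 + 28))/(1703 - 170) = (789 - 27*(-7))/1533 = (789 + 189)*(1/1533) = 978*(1/1533) = 326/511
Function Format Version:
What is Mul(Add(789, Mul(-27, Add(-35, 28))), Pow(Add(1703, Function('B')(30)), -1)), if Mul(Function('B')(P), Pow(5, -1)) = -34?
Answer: Rational(326, 511) ≈ 0.63796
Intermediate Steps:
Function('B')(P) = -170 (Function('B')(P) = Mul(5, -34) = -170)
Mul(Add(789, Mul(-27, Add(-35, 28))), Pow(Add(1703, Function('B')(30)), -1)) = Mul(Add(789, Mul(-27, Add(-35, 28))), Pow(Add(1703, -170), -1)) = Mul(Add(789, Mul(-27, -7)), Pow(1533, -1)) = Mul(Add(789, 189), Rational(1, 1533)) = Mul(978, Rational(1, 1533)) = Rational(326, 511)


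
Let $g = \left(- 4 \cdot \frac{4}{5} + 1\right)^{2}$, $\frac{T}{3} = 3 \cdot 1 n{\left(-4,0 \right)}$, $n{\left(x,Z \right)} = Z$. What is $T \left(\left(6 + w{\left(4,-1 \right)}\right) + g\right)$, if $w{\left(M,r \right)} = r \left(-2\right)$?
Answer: $0$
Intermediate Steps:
$w{\left(M,r \right)} = - 2 r$
$T = 0$ ($T = 3 \cdot 3 \cdot 1 \cdot 0 = 3 \cdot 3 \cdot 0 = 3 \cdot 0 = 0$)
$g = \frac{121}{25}$ ($g = \left(- 4 \cdot 4 \cdot \frac{1}{5} + 1\right)^{2} = \left(\left(-4\right) \frac{4}{5} + 1\right)^{2} = \left(- \frac{16}{5} + 1\right)^{2} = \left(- \frac{11}{5}\right)^{2} = \frac{121}{25} \approx 4.84$)
$T \left(\left(6 + w{\left(4,-1 \right)}\right) + g\right) = 0 \left(\left(6 - -2\right) + \frac{121}{25}\right) = 0 \left(\left(6 + 2\right) + \frac{121}{25}\right) = 0 \left(8 + \frac{121}{25}\right) = 0 \cdot \frac{321}{25} = 0$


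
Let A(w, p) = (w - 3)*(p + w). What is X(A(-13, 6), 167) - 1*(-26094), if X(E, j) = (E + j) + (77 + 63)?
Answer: 26513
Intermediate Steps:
A(w, p) = (-3 + w)*(p + w)
X(E, j) = 140 + E + j (X(E, j) = (E + j) + 140 = 140 + E + j)
X(A(-13, 6), 167) - 1*(-26094) = (140 + ((-13)**2 - 3*6 - 3*(-13) + 6*(-13)) + 167) - 1*(-26094) = (140 + (169 - 18 + 39 - 78) + 167) + 26094 = (140 + 112 + 167) + 26094 = 419 + 26094 = 26513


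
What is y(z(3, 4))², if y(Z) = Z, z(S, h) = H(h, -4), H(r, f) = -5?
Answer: 25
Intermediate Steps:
z(S, h) = -5
y(z(3, 4))² = (-5)² = 25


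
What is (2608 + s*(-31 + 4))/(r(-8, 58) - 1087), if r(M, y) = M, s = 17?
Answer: -2149/1095 ≈ -1.9626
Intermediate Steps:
(2608 + s*(-31 + 4))/(r(-8, 58) - 1087) = (2608 + 17*(-31 + 4))/(-8 - 1087) = (2608 + 17*(-27))/(-1095) = (2608 - 459)*(-1/1095) = 2149*(-1/1095) = -2149/1095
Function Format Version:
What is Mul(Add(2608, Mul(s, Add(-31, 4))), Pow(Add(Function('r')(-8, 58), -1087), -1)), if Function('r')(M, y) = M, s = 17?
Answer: Rational(-2149, 1095) ≈ -1.9626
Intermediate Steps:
Mul(Add(2608, Mul(s, Add(-31, 4))), Pow(Add(Function('r')(-8, 58), -1087), -1)) = Mul(Add(2608, Mul(17, Add(-31, 4))), Pow(Add(-8, -1087), -1)) = Mul(Add(2608, Mul(17, -27)), Pow(-1095, -1)) = Mul(Add(2608, -459), Rational(-1, 1095)) = Mul(2149, Rational(-1, 1095)) = Rational(-2149, 1095)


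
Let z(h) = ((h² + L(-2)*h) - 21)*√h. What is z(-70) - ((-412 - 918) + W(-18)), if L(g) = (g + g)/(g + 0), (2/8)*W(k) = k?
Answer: 1402 + 4739*I*√70 ≈ 1402.0 + 39649.0*I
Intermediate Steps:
W(k) = 4*k
L(g) = 2 (L(g) = (2*g)/g = 2)
z(h) = √h*(-21 + h² + 2*h) (z(h) = ((h² + 2*h) - 21)*√h = (-21 + h² + 2*h)*√h = √h*(-21 + h² + 2*h))
z(-70) - ((-412 - 918) + W(-18)) = √(-70)*(-21 + (-70)² + 2*(-70)) - ((-412 - 918) + 4*(-18)) = (I*√70)*(-21 + 4900 - 140) - (-1330 - 72) = (I*√70)*4739 - 1*(-1402) = 4739*I*√70 + 1402 = 1402 + 4739*I*√70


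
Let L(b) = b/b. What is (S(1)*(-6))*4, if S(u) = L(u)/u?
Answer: -24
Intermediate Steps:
L(b) = 1
S(u) = 1/u
(S(1)*(-6))*4 = (-6/1)*4 = (1*(-6))*4 = -6*4 = -24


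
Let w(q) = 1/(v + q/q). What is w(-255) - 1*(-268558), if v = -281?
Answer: 75196239/280 ≈ 2.6856e+5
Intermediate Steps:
w(q) = -1/280 (w(q) = 1/(-281 + q/q) = 1/(-281 + 1) = 1/(-280) = -1/280)
w(-255) - 1*(-268558) = -1/280 - 1*(-268558) = -1/280 + 268558 = 75196239/280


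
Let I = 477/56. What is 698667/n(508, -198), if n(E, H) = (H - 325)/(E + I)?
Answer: -20208942975/29288 ≈ -6.9001e+5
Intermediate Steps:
I = 477/56 (I = 477*(1/56) = 477/56 ≈ 8.5179)
n(E, H) = (-325 + H)/(477/56 + E) (n(E, H) = (H - 325)/(E + 477/56) = (-325 + H)/(477/56 + E))
698667/n(508, -198) = 698667/((56*(-325 - 198)/(477 + 56*508))) = 698667/((56*(-523)/(477 + 28448))) = 698667/((56*(-523)/28925)) = 698667/((56*(1/28925)*(-523))) = 698667/(-29288/28925) = 698667*(-28925/29288) = -20208942975/29288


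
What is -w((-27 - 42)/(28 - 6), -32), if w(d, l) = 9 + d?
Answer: -129/22 ≈ -5.8636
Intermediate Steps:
-w((-27 - 42)/(28 - 6), -32) = -(9 + (-27 - 42)/(28 - 6)) = -(9 - 69/22) = -1*129/22 = -129/22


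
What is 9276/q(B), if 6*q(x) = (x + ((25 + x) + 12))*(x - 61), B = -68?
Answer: 6184/1419 ≈ 4.3580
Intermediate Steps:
q(x) = (-61 + x)*(37 + 2*x)/6 (q(x) = ((x + ((25 + x) + 12))*(x - 61))/6 = ((x + (37 + x))*(-61 + x))/6 = ((37 + 2*x)*(-61 + x))/6 = ((-61 + x)*(37 + 2*x))/6 = (-61 + x)*(37 + 2*x)/6)
9276/q(B) = 9276/(-2257/6 - 85/6*(-68) + (⅓)*(-68)²) = 9276/(-2257/6 + 2890/3 + (⅓)*4624) = 9276/(-2257/6 + 2890/3 + 4624/3) = 9276/(4257/2) = 9276*(2/4257) = 6184/1419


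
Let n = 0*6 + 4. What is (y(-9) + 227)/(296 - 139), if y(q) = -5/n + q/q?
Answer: 907/628 ≈ 1.4443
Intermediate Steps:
n = 4 (n = 0 + 4 = 4)
y(q) = -1/4 (y(q) = -5/4 + q/q = -5*1/4 + 1 = -5/4 + 1 = -1/4)
(y(-9) + 227)/(296 - 139) = (-1/4 + 227)/(296 - 139) = (907/4)/157 = (907/4)*(1/157) = 907/628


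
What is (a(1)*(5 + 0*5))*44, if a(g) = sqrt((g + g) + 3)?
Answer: 220*sqrt(5) ≈ 491.94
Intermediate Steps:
a(g) = sqrt(3 + 2*g) (a(g) = sqrt(2*g + 3) = sqrt(3 + 2*g))
(a(1)*(5 + 0*5))*44 = (sqrt(3 + 2*1)*(5 + 0*5))*44 = (sqrt(3 + 2)*(5 + 0))*44 = (sqrt(5)*5)*44 = (5*sqrt(5))*44 = 220*sqrt(5)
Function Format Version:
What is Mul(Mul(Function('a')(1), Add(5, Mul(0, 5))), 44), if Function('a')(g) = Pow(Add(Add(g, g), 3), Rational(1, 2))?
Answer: Mul(220, Pow(5, Rational(1, 2))) ≈ 491.94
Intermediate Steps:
Function('a')(g) = Pow(Add(3, Mul(2, g)), Rational(1, 2)) (Function('a')(g) = Pow(Add(Mul(2, g), 3), Rational(1, 2)) = Pow(Add(3, Mul(2, g)), Rational(1, 2)))
Mul(Mul(Function('a')(1), Add(5, Mul(0, 5))), 44) = Mul(Mul(Pow(Add(3, Mul(2, 1)), Rational(1, 2)), Add(5, Mul(0, 5))), 44) = Mul(Mul(Pow(Add(3, 2), Rational(1, 2)), Add(5, 0)), 44) = Mul(Mul(Pow(5, Rational(1, 2)), 5), 44) = Mul(Mul(5, Pow(5, Rational(1, 2))), 44) = Mul(220, Pow(5, Rational(1, 2)))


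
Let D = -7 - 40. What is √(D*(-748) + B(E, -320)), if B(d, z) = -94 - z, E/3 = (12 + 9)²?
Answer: √35382 ≈ 188.10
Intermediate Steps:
E = 1323 (E = 3*(12 + 9)² = 3*21² = 3*441 = 1323)
D = -47
√(D*(-748) + B(E, -320)) = √(-47*(-748) + (-94 - 1*(-320))) = √(35156 + (-94 + 320)) = √(35156 + 226) = √35382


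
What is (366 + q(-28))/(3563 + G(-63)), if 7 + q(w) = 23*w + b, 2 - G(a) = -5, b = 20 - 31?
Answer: -148/1785 ≈ -0.082913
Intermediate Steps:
b = -11
G(a) = 7 (G(a) = 2 - 1*(-5) = 2 + 5 = 7)
q(w) = -18 + 23*w (q(w) = -7 + (23*w - 11) = -7 + (-11 + 23*w) = -18 + 23*w)
(366 + q(-28))/(3563 + G(-63)) = (366 + (-18 + 23*(-28)))/(3563 + 7) = (366 + (-18 - 644))/3570 = (366 - 662)*(1/3570) = -296*1/3570 = -148/1785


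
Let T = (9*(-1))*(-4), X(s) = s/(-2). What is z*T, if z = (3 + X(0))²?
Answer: 324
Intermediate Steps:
X(s) = -s/2 (X(s) = s*(-½) = -s/2)
T = 36 (T = -9*(-4) = 36)
z = 9 (z = (3 - ½*0)² = (3 + 0)² = 3² = 9)
z*T = 9*36 = 324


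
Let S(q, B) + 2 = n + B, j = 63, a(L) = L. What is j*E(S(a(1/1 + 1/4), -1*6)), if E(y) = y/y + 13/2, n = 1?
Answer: 945/2 ≈ 472.50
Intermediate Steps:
S(q, B) = -1 + B (S(q, B) = -2 + (1 + B) = -1 + B)
E(y) = 15/2 (E(y) = 1 + 13*(½) = 1 + 13/2 = 15/2)
j*E(S(a(1/1 + 1/4), -1*6)) = 63*(15/2) = 945/2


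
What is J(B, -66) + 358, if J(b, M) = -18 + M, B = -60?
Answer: 274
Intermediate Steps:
J(B, -66) + 358 = (-18 - 66) + 358 = -84 + 358 = 274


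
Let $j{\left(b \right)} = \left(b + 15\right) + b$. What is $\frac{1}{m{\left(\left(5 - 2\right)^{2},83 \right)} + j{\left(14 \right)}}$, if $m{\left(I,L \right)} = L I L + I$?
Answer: $\frac{1}{62053} \approx 1.6115 \cdot 10^{-5}$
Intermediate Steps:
$j{\left(b \right)} = 15 + 2 b$ ($j{\left(b \right)} = \left(15 + b\right) + b = 15 + 2 b$)
$m{\left(I,L \right)} = I + I L^{2}$ ($m{\left(I,L \right)} = I L L + I = I L^{2} + I = I + I L^{2}$)
$\frac{1}{m{\left(\left(5 - 2\right)^{2},83 \right)} + j{\left(14 \right)}} = \frac{1}{\left(5 - 2\right)^{2} \left(1 + 83^{2}\right) + \left(15 + 2 \cdot 14\right)} = \frac{1}{3^{2} \left(1 + 6889\right) + \left(15 + 28\right)} = \frac{1}{9 \cdot 6890 + 43} = \frac{1}{62010 + 43} = \frac{1}{62053}$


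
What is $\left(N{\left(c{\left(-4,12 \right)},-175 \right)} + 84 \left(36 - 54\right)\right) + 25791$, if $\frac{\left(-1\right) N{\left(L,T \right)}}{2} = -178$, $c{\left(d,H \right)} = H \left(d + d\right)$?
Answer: $24635$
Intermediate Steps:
$c{\left(d,H \right)} = 2 H d$ ($c{\left(d,H \right)} = H 2 d = 2 H d$)
$N{\left(L,T \right)} = 356$ ($N{\left(L,T \right)} = \left(-2\right) \left(-178\right) = 356$)
$\left(N{\left(c{\left(-4,12 \right)},-175 \right)} + 84 \left(36 - 54\right)\right) + 25791 = \left(356 + 84 \left(36 - 54\right)\right) + 25791 = \left(356 + 84 \left(-18\right)\right) + 25791 = \left(356 - 1512\right) + 25791 = -1156 + 25791 = 24635$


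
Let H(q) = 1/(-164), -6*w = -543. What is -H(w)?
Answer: 1/164 ≈ 0.0060976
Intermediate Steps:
w = 181/2 (w = -⅙*(-543) = 181/2 ≈ 90.500)
H(q) = -1/164
-H(w) = -1*(-1/164) = 1/164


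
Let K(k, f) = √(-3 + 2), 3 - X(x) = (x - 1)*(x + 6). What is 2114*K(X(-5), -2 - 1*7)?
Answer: 2114*I ≈ 2114.0*I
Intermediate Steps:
X(x) = 3 - (-1 + x)*(6 + x) (X(x) = 3 - (x - 1)*(x + 6) = 3 - (-1 + x)*(6 + x))
K(k, f) = I (K(k, f) = √(-1) = I)
2114*K(X(-5), -2 - 1*7) = 2114*I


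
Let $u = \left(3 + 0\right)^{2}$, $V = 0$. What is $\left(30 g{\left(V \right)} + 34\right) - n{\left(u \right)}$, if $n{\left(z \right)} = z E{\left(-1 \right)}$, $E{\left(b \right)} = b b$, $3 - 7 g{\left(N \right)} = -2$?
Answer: $\frac{325}{7} \approx 46.429$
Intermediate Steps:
$g{\left(N \right)} = \frac{5}{7}$ ($g{\left(N \right)} = \frac{3}{7} - - \frac{2}{7} = \frac{3}{7} + \frac{2}{7} = \frac{5}{7}$)
$u = 9$ ($u = 3^{2} = 9$)
$E{\left(b \right)} = b^{2}$
$n{\left(z \right)} = z$ ($n{\left(z \right)} = z \left(-1\right)^{2} = z 1 = z$)
$\left(30 g{\left(V \right)} + 34\right) - n{\left(u \right)} = \left(30 \cdot \frac{5}{7} + 34\right) - 9 = \left(\frac{150}{7} + 34\right) - 9 = \frac{388}{7} - 9 = \frac{325}{7}$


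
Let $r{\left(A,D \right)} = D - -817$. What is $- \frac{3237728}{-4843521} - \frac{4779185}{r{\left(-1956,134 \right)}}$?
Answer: $- \frac{7715001277019}{1535396157} \approx -5024.8$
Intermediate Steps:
$r{\left(A,D \right)} = 817 + D$ ($r{\left(A,D \right)} = D + 817 = 817 + D$)
$- \frac{3237728}{-4843521} - \frac{4779185}{r{\left(-1956,134 \right)}} = - \frac{3237728}{-4843521} - \frac{4779185}{817 + 134} = \left(-3237728\right) \left(- \frac{1}{4843521}\right) - \frac{4779185}{951} = \frac{3237728}{4843521} - \frac{4779185}{951} = - \frac{7715001277019}{1535396157}$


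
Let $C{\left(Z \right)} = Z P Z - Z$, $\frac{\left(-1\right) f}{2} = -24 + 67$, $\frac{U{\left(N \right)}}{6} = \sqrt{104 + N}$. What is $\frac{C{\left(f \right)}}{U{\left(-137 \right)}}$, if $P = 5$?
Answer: $- \frac{18533 i \sqrt{33}}{99} \approx - 1075.4 i$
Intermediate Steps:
$U{\left(N \right)} = 6 \sqrt{104 + N}$
$f = -86$ ($f = - 2 \left(-24 + 67\right) = \left(-2\right) 43 = -86$)
$C{\left(Z \right)} = - Z + 5 Z^{2}$ ($C{\left(Z \right)} = Z 5 Z - Z = 5 Z Z - Z = 5 Z^{2} - Z = - Z + 5 Z^{2}$)
$\frac{C{\left(f \right)}}{U{\left(-137 \right)}} = \frac{\left(-86\right) \left(-1 + 5 \left(-86\right)\right)}{6 \sqrt{104 - 137}} = \frac{\left(-86\right) \left(-1 - 430\right)}{6 \sqrt{-33}} = \frac{\left(-86\right) \left(-431\right)}{6 i \sqrt{33}} = \frac{37066}{6 i \sqrt{33}} = 37066 \left(- \frac{i \sqrt{33}}{198}\right) = - \frac{18533 i \sqrt{33}}{99}$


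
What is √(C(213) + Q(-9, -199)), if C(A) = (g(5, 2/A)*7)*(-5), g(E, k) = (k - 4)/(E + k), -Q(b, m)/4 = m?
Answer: √937980494/1067 ≈ 28.703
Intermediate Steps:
Q(b, m) = -4*m
g(E, k) = (-4 + k)/(E + k)
C(A) = -35*(-4 + 2/A)/(5 + 2/A) (C(A) = (((-4 + 2/A)/(5 + 2/A))*7)*(-5) = (7*(-4 + 2/A)/(5 + 2/A))*(-5) = -35*(-4 + 2/A)/(5 + 2/A))
√(C(213) + Q(-9, -199)) = √(70*(-1 + 2*213)/(2 + 5*213) - 4*(-199)) = √(70*(-1 + 426)/(2 + 1065) + 796) = √(70*425/1067 + 796) = √(70*(1/1067)*425 + 796) = √(29750/1067 + 796) = √(879082/1067) = √937980494/1067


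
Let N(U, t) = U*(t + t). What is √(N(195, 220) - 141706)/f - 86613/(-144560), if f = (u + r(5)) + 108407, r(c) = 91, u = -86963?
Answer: 86613/144560 + I*√55906/21535 ≈ 0.59915 + 0.01098*I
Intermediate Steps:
f = 21535 (f = (-86963 + 91) + 108407 = -86872 + 108407 = 21535)
N(U, t) = 2*U*t (N(U, t) = U*(2*t) = 2*U*t)
√(N(195, 220) - 141706)/f - 86613/(-144560) = √(2*195*220 - 141706)/21535 - 86613/(-144560) = √(85800 - 141706)*(1/21535) - 86613*(-1/144560) = √(-55906)*(1/21535) + 86613/144560 = (I*√55906)*(1/21535) + 86613/144560 = I*√55906/21535 + 86613/144560 = 86613/144560 + I*√55906/21535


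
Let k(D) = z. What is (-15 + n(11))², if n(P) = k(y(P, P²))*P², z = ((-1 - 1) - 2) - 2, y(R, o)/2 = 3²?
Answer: 549081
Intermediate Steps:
y(R, o) = 18 (y(R, o) = 2*3² = 2*9 = 18)
z = -6 (z = (-2 - 2) - 2 = -4 - 2 = -6)
k(D) = -6
n(P) = -6*P²
(-15 + n(11))² = (-15 - 6*11²)² = (-15 - 6*121)² = (-15 - 726)² = (-741)² = 549081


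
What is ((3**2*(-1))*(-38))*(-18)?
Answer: -6156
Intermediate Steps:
((3**2*(-1))*(-38))*(-18) = ((9*(-1))*(-38))*(-18) = -9*(-38)*(-18) = 342*(-18) = -6156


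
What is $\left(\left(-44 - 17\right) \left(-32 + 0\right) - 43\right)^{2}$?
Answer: $3644281$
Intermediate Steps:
$\left(\left(-44 - 17\right) \left(-32 + 0\right) - 43\right)^{2} = \left(\left(-61\right) \left(-32\right) - 43\right)^{2} = \left(1952 - 43\right)^{2} = 1909^{2} = 3644281$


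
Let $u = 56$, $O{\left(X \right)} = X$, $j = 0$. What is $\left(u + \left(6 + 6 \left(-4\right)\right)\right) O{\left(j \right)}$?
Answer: $0$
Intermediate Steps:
$\left(u + \left(6 + 6 \left(-4\right)\right)\right) O{\left(j \right)} = \left(56 + \left(6 + 6 \left(-4\right)\right)\right) 0 = \left(56 + \left(6 - 24\right)\right) 0 = \left(56 - 18\right) 0 = 38 \cdot 0 = 0$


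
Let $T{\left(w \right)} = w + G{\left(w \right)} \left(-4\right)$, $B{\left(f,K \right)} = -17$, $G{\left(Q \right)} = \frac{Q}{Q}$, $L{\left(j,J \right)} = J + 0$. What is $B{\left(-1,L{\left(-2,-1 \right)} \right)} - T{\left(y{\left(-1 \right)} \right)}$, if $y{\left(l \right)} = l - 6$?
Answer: $-6$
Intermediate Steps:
$L{\left(j,J \right)} = J$
$G{\left(Q \right)} = 1$
$y{\left(l \right)} = -6 + l$ ($y{\left(l \right)} = l - 6 = -6 + l$)
$T{\left(w \right)} = -4 + w$ ($T{\left(w \right)} = w + 1 \left(-4\right) = w - 4 = -4 + w$)
$B{\left(-1,L{\left(-2,-1 \right)} \right)} - T{\left(y{\left(-1 \right)} \right)} = -17 - \left(-4 - 7\right) = -17 - -11 = -17 + 11 = -6$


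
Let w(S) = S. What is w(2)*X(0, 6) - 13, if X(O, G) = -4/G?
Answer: -43/3 ≈ -14.333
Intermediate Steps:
w(2)*X(0, 6) - 13 = 2*(-4/6) - 13 = 2*(-4*⅙) - 13 = 2*(-⅔) - 13 = -4/3 - 13 = -43/3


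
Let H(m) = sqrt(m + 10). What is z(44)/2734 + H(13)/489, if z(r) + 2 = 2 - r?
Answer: -22/1367 + sqrt(23)/489 ≈ -0.0062862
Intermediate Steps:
z(r) = -r (z(r) = -2 + (2 - r) = -r)
H(m) = sqrt(10 + m)
z(44)/2734 + H(13)/489 = -1*44/2734 + sqrt(10 + 13)/489 = -44*1/2734 + sqrt(23)*(1/489) = -22/1367 + sqrt(23)/489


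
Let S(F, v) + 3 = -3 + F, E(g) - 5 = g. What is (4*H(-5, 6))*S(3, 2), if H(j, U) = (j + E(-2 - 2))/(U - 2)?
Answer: 12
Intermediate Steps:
E(g) = 5 + g
H(j, U) = (1 + j)/(-2 + U) (H(j, U) = (j + (5 + (-2 - 2)))/(U - 2) = (j + (5 - 4))/(-2 + U) = (j + 1)/(-2 + U) = (1 + j)/(-2 + U))
S(F, v) = -6 + F (S(F, v) = -3 + (-3 + F) = -6 + F)
(4*H(-5, 6))*S(3, 2) = (4*((1 - 5)/(-2 + 6)))*(-6 + 3) = (4*(-4/4))*(-3) = (4*((¼)*(-4)))*(-3) = (4*(-1))*(-3) = -4*(-3) = 12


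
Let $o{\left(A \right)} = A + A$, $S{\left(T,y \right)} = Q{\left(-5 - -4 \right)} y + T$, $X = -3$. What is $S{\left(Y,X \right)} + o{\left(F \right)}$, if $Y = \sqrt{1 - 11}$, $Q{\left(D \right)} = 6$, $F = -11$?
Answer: $-40 + i \sqrt{10} \approx -40.0 + 3.1623 i$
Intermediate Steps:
$Y = i \sqrt{10}$ ($Y = \sqrt{-10} = i \sqrt{10} \approx 3.1623 i$)
$S{\left(T,y \right)} = T + 6 y$ ($S{\left(T,y \right)} = 6 y + T = T + 6 y$)
$o{\left(A \right)} = 2 A$
$S{\left(Y,X \right)} + o{\left(F \right)} = \left(i \sqrt{10} + 6 \left(-3\right)\right) + 2 \left(-11\right) = \left(i \sqrt{10} - 18\right) - 22 = \left(-18 + i \sqrt{10}\right) - 22 = -40 + i \sqrt{10}$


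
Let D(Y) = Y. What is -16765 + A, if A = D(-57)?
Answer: -16822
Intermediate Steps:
A = -57
-16765 + A = -16765 - 57 = -16822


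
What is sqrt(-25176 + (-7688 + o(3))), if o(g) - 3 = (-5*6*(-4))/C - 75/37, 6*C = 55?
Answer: 2*I*sqrt(1360389767)/407 ≈ 181.25*I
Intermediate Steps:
C = 55/6 (C = (1/6)*55 = 55/6 ≈ 9.1667)
o(g) = 5724/407 (o(g) = 3 + ((-5*6*(-4))/(55/6) - 75/37) = 3 + (-30*(-4)*(6/55) - 75*1/37) = 3 + (120*(6/55) - 75/37) = 3 + (144/11 - 75/37) = 3 + 4503/407 = 5724/407)
sqrt(-25176 + (-7688 + o(3))) = sqrt(-25176 + (-7688 + 5724/407)) = sqrt(-25176 - 3123292/407) = sqrt(-13369924/407) = 2*I*sqrt(1360389767)/407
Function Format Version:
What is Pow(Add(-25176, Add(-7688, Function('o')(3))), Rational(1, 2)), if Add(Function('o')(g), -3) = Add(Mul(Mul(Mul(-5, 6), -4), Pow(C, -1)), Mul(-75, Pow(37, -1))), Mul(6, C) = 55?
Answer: Mul(Rational(2, 407), I, Pow(1360389767, Rational(1, 2))) ≈ Mul(181.25, I)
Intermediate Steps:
C = Rational(55, 6) (C = Mul(Rational(1, 6), 55) = Rational(55, 6) ≈ 9.1667)
Function('o')(g) = Rational(5724, 407) (Function('o')(g) = Add(3, Add(Mul(Mul(Mul(-5, 6), -4), Pow(Rational(55, 6), -1)), Mul(-75, Pow(37, -1)))) = Add(3, Add(Mul(Mul(-30, -4), Rational(6, 55)), Mul(-75, Rational(1, 37)))) = Add(3, Add(Mul(120, Rational(6, 55)), Rational(-75, 37))) = Add(3, Add(Rational(144, 11), Rational(-75, 37))) = Add(3, Rational(4503, 407)) = Rational(5724, 407))
Pow(Add(-25176, Add(-7688, Function('o')(3))), Rational(1, 2)) = Pow(Add(-25176, Add(-7688, Rational(5724, 407))), Rational(1, 2)) = Pow(Add(-25176, Rational(-3123292, 407)), Rational(1, 2)) = Pow(Rational(-13369924, 407), Rational(1, 2)) = Mul(Rational(2, 407), I, Pow(1360389767, Rational(1, 2)))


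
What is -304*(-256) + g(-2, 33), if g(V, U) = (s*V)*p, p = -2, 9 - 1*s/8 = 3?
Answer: 78016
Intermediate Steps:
s = 48 (s = 72 - 8*3 = 72 - 24 = 48)
g(V, U) = -96*V (g(V, U) = (48*V)*(-2) = -96*V)
-304*(-256) + g(-2, 33) = -304*(-256) - 96*(-2) = 77824 + 192 = 78016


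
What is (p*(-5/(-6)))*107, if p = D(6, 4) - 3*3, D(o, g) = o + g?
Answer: 535/6 ≈ 89.167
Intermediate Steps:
D(o, g) = g + o
p = 1 (p = (4 + 6) - 3*3 = 10 - 9 = 1)
(p*(-5/(-6)))*107 = (1*(-5/(-6)))*107 = (1*(-5*(-1/6)))*107 = (1*(5/6))*107 = (5/6)*107 = 535/6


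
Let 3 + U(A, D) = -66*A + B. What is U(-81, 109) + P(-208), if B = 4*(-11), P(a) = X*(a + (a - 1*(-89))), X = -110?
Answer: 41269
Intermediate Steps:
P(a) = -9790 - 220*a (P(a) = -110*(a + (a - 1*(-89))) = -110*(a + (a + 89)) = -110*(a + (89 + a)) = -110*(89 + 2*a) = -9790 - 220*a)
B = -44
U(A, D) = -47 - 66*A (U(A, D) = -3 + (-66*A - 44) = -3 + (-44 - 66*A) = -47 - 66*A)
U(-81, 109) + P(-208) = (-47 - 66*(-81)) + (-9790 - 220*(-208)) = (-47 + 5346) + (-9790 + 45760) = 5299 + 35970 = 41269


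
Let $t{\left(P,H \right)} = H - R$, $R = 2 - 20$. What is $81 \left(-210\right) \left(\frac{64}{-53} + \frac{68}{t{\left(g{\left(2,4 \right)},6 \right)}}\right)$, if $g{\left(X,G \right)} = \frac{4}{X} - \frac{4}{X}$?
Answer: $- \frac{1465695}{53} \approx -27655.0$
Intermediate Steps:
$g{\left(X,G \right)} = 0$
$R = -18$ ($R = 2 - 20 = -18$)
$t{\left(P,H \right)} = 18 + H$ ($t{\left(P,H \right)} = H - -18 = H + 18 = 18 + H$)
$81 \left(-210\right) \left(\frac{64}{-53} + \frac{68}{t{\left(g{\left(2,4 \right)},6 \right)}}\right) = 81 \left(-210\right) \left(\frac{64}{-53} + \frac{68}{18 + 6}\right) = - 17010 \left(64 \left(- \frac{1}{53}\right) + \frac{68}{24}\right) = - 17010 \left(- \frac{64}{53} + 68 \cdot \frac{1}{24}\right) = - 17010 \left(- \frac{64}{53} + \frac{17}{6}\right) = \left(-17010\right) \frac{517}{318} = - \frac{1465695}{53}$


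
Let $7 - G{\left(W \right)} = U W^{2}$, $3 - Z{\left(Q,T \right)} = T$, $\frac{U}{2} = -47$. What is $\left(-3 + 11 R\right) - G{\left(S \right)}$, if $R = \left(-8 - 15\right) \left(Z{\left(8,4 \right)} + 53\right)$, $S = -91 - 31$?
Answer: $-1412262$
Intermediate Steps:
$U = -94$ ($U = 2 \left(-47\right) = -94$)
$S = -122$
$Z{\left(Q,T \right)} = 3 - T$
$R = -1196$ ($R = \left(-8 - 15\right) \left(\left(3 - 4\right) + 53\right) = - 23 \left(\left(3 - 4\right) + 53\right) = - 23 \left(-1 + 53\right) = \left(-23\right) 52 = -1196$)
$G{\left(W \right)} = 7 + 94 W^{2}$ ($G{\left(W \right)} = 7 - - 94 W^{2} = 7 + 94 W^{2}$)
$\left(-3 + 11 R\right) - G{\left(S \right)} = \left(-3 + 11 \left(-1196\right)\right) - \left(7 + 94 \left(-122\right)^{2}\right) = \left(-3 - 13156\right) - \left(7 + 94 \cdot 14884\right) = -13159 - \left(7 + 1399096\right) = -13159 - 1399103 = -1412262$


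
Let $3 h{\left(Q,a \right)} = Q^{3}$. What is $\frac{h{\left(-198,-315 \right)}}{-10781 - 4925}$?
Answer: $\frac{1293732}{7853} \approx 164.74$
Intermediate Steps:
$h{\left(Q,a \right)} = \frac{Q^{3}}{3}$
$\frac{h{\left(-198,-315 \right)}}{-10781 - 4925} = \frac{\frac{1}{3} \left(-198\right)^{3}}{-10781 - 4925} = \frac{\frac{1}{3} \left(-7762392\right)}{-10781 - 4925} = - \frac{2587464}{-15706} = \left(-2587464\right) \left(- \frac{1}{15706}\right) = \frac{1293732}{7853}$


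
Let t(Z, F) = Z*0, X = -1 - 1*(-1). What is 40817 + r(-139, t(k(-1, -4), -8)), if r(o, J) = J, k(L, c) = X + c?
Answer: 40817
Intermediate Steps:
X = 0 (X = -1 + 1 = 0)
k(L, c) = c (k(L, c) = 0 + c = c)
t(Z, F) = 0
40817 + r(-139, t(k(-1, -4), -8)) = 40817 + 0 = 40817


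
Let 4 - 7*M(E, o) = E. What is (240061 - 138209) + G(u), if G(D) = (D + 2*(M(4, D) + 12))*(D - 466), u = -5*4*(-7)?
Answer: 48388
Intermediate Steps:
M(E, o) = 4/7 - E/7
u = 140 (u = -20*(-7) = 140)
G(D) = (-466 + D)*(24 + D) (G(D) = (D + 2*((4/7 - 1/7*4) + 12))*(D - 466) = (D + 2*((4/7 - 4/7) + 12))*(-466 + D) = (D + 2*(0 + 12))*(-466 + D) = (D + 2*12)*(-466 + D) = (D + 24)*(-466 + D) = (24 + D)*(-466 + D) = (-466 + D)*(24 + D))
(240061 - 138209) + G(u) = (240061 - 138209) + (-11184 + 140**2 - 442*140) = 101852 + (-11184 + 19600 - 61880) = 101852 - 53464 = 48388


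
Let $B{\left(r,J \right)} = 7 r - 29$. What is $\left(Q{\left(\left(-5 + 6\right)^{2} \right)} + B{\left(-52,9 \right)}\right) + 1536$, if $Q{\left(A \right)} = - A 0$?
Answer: $1143$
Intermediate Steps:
$B{\left(r,J \right)} = -29 + 7 r$
$Q{\left(A \right)} = 0$
$\left(Q{\left(\left(-5 + 6\right)^{2} \right)} + B{\left(-52,9 \right)}\right) + 1536 = \left(0 + \left(-29 + 7 \left(-52\right)\right)\right) + 1536 = \left(0 - 393\right) + 1536 = -393 + 1536 = 1143$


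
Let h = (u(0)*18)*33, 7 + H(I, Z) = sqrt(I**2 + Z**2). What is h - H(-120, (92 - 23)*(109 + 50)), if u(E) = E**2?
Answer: 7 - 3*sqrt(13375249) ≈ -10965.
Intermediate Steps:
H(I, Z) = -7 + sqrt(I**2 + Z**2)
h = 0 (h = (0**2*18)*33 = (0*18)*33 = 0*33 = 0)
h - H(-120, (92 - 23)*(109 + 50)) = 0 - (-7 + sqrt((-120)**2 + ((92 - 23)*(109 + 50))**2)) = 0 - (-7 + sqrt(14400 + (69*159)**2)) = 0 - (-7 + sqrt(14400 + 10971**2)) = 0 - (-7 + sqrt(14400 + 120362841)) = 0 - (-7 + sqrt(120377241)) = 0 - (-7 + 3*sqrt(13375249)) = 0 + (7 - 3*sqrt(13375249)) = 7 - 3*sqrt(13375249)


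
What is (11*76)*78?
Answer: 65208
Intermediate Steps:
(11*76)*78 = 836*78 = 65208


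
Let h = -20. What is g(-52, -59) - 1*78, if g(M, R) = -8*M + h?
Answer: 318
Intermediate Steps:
g(M, R) = -20 - 8*M (g(M, R) = -8*M - 20 = -20 - 8*M)
g(-52, -59) - 1*78 = (-20 - 8*(-52)) - 1*78 = (-20 + 416) - 78 = 396 - 78 = 318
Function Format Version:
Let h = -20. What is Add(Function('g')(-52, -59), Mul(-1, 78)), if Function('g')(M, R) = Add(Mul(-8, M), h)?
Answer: 318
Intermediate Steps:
Function('g')(M, R) = Add(-20, Mul(-8, M)) (Function('g')(M, R) = Add(Mul(-8, M), -20) = Add(-20, Mul(-8, M)))
Add(Function('g')(-52, -59), Mul(-1, 78)) = Add(Add(-20, Mul(-8, -52)), Mul(-1, 78)) = Add(Add(-20, 416), -78) = Add(396, -78) = 318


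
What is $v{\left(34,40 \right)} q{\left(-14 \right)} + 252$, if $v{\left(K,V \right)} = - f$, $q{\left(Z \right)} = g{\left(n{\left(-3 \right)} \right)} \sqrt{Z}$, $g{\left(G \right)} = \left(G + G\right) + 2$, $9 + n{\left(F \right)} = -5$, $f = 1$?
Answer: $252 + 26 i \sqrt{14} \approx 252.0 + 97.283 i$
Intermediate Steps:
$n{\left(F \right)} = -14$ ($n{\left(F \right)} = -9 - 5 = -14$)
$g{\left(G \right)} = 2 + 2 G$ ($g{\left(G \right)} = 2 G + 2 = 2 + 2 G$)
$q{\left(Z \right)} = - 26 \sqrt{Z}$ ($q{\left(Z \right)} = \left(2 + 2 \left(-14\right)\right) \sqrt{Z} = \left(2 - 28\right) \sqrt{Z} = - 26 \sqrt{Z}$)
$v{\left(K,V \right)} = -1$ ($v{\left(K,V \right)} = \left(-1\right) 1 = -1$)
$v{\left(34,40 \right)} q{\left(-14 \right)} + 252 = - \left(-26\right) \sqrt{-14} + 252 = - \left(-26\right) i \sqrt{14} + 252 = 26 i \sqrt{14} + 252 = 252 + 26 i \sqrt{14}$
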